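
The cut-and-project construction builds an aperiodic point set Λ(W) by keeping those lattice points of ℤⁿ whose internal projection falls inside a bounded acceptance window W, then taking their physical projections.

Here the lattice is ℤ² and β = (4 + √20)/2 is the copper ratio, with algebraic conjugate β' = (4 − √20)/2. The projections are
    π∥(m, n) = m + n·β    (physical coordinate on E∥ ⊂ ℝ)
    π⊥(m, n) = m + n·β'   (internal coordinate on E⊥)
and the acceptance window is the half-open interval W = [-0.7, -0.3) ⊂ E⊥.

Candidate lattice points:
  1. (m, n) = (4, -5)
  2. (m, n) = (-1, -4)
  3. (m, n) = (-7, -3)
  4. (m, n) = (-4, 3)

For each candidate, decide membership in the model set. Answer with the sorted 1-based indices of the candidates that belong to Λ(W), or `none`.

none

β' = (4−√20)/2 ≈ -0.2361.
#1 (4,-5): internal coord 4 + (-5)·β' = +5.1803; +5.1803 ∉ [-0.7, -0.3) → out
#2 (-1,-4): internal coord -1 + (-4)·β' = -0.0557; -0.0557 ∉ [-0.7, -0.3) → out
#3 (-7,-3): internal coord -7 + (-3)·β' = -6.2918; -6.2918 ∉ [-0.7, -0.3) → out
#4 (-4,3): internal coord -4 + (3)·β' = -4.7082; -4.7082 ∉ [-0.7, -0.3) → out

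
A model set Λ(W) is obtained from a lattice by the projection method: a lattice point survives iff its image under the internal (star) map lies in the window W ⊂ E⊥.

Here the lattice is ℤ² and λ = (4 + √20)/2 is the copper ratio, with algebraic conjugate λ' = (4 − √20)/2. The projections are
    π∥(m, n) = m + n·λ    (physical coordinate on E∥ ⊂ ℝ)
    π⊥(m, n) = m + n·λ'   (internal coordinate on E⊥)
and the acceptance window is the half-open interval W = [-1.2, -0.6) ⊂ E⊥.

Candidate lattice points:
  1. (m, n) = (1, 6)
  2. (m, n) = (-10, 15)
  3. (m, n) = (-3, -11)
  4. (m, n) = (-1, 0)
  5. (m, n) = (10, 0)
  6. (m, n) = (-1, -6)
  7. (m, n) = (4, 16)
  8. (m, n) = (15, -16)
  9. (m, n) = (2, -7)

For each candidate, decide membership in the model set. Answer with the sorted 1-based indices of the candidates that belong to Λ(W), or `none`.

4

Compute λ' = (4−√20)/2 = -0.23607, so π⊥(m,n) = m -0.23607·n.
candidate 1: (m,n)=(1,6) → π∥ = 1+6·λ ≈ 26.41641, π⊥ = 1+6·λ' ≈ -0.41641 ∉ [-1.2, -0.6) ⇒ out
candidate 2: (m,n)=(-10,15) → π∥ = -10+15·λ ≈ 53.54102, π⊥ = -10+15·λ' ≈ -13.54102 ∉ [-1.2, -0.6) ⇒ out
candidate 3: (m,n)=(-3,-11) → π∥ = -3-11·λ ≈ -49.59675, π⊥ = -3-11·λ' ≈ -0.40325 ∉ [-1.2, -0.6) ⇒ out
candidate 4: (m,n)=(-1,0) → π∥ = -1+0·λ ≈ -1.00000, π⊥ = -1+0·λ' ≈ -1.00000 ∈ [-1.2, -0.6) ⇒ IN Λ
candidate 5: (m,n)=(10,0) → π∥ = 10+0·λ ≈ 10.00000, π⊥ = 10+0·λ' ≈ 10.00000 ∉ [-1.2, -0.6) ⇒ out
candidate 6: (m,n)=(-1,-6) → π∥ = -1-6·λ ≈ -26.41641, π⊥ = -1-6·λ' ≈ 0.41641 ∉ [-1.2, -0.6) ⇒ out
candidate 7: (m,n)=(4,16) → π∥ = 4+16·λ ≈ 71.77709, π⊥ = 4+16·λ' ≈ 0.22291 ∉ [-1.2, -0.6) ⇒ out
candidate 8: (m,n)=(15,-16) → π∥ = 15-16·λ ≈ -52.77709, π⊥ = 15-16·λ' ≈ 18.77709 ∉ [-1.2, -0.6) ⇒ out
candidate 9: (m,n)=(2,-7) → π∥ = 2-7·λ ≈ -27.65248, π⊥ = 2-7·λ' ≈ 3.65248 ∉ [-1.2, -0.6) ⇒ out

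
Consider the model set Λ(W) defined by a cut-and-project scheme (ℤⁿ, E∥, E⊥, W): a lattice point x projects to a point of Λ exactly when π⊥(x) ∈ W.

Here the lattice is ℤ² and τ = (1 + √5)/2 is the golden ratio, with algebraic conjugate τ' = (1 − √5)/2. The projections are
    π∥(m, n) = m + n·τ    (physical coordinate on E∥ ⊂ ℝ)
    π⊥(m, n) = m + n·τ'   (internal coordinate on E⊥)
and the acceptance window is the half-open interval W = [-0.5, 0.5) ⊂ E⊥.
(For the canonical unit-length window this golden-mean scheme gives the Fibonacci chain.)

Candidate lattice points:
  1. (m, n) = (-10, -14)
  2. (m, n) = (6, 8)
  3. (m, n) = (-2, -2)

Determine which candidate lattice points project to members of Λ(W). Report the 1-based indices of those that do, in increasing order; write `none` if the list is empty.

none

Compute τ' = (1−√5)/2 = -0.6180, so π⊥(m,n) = m -0.6180·n.
[1] lift (-10,-14): star map gives -1.3475; window check -0.5 ≤ -1.3475 < 0.5 is false → out
[2] lift (6,8): star map gives 1.0557; window check -0.5 ≤ 1.0557 < 0.5 is false → out
[3] lift (-2,-2): star map gives -0.7639; window check -0.5 ≤ -0.7639 < 0.5 is false → out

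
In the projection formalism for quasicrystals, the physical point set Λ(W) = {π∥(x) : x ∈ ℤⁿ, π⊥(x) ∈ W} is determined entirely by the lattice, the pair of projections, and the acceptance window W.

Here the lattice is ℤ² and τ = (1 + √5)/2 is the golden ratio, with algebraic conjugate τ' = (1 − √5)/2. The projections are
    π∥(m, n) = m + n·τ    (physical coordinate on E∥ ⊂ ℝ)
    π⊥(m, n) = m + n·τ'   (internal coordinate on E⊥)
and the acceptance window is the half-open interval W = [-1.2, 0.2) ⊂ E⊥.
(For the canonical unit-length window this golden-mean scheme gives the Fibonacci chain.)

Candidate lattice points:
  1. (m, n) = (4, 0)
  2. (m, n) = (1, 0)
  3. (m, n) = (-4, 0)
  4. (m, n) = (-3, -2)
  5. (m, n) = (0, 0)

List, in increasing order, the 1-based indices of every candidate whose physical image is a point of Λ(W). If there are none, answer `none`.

τ' = (1−√5)/2 ≈ -0.6180.
candidate 1: (m,n)=(4,0) → π∥ = 4+0·τ ≈ 4.0000, π⊥ = 4+0·τ' ≈ 4.0000 ∉ [-1.2, 0.2) ⇒ out
candidate 2: (m,n)=(1,0) → π∥ = 1+0·τ ≈ 1.0000, π⊥ = 1+0·τ' ≈ 1.0000 ∉ [-1.2, 0.2) ⇒ out
candidate 3: (m,n)=(-4,0) → π∥ = -4+0·τ ≈ -4.0000, π⊥ = -4+0·τ' ≈ -4.0000 ∉ [-1.2, 0.2) ⇒ out
candidate 4: (m,n)=(-3,-2) → π∥ = -3-2·τ ≈ -6.2361, π⊥ = -3-2·τ' ≈ -1.7639 ∉ [-1.2, 0.2) ⇒ out
candidate 5: (m,n)=(0,0) → π∥ = 0+0·τ ≈ 0.0000, π⊥ = 0+0·τ' ≈ 0.0000 ∈ [-1.2, 0.2) ⇒ IN Λ

5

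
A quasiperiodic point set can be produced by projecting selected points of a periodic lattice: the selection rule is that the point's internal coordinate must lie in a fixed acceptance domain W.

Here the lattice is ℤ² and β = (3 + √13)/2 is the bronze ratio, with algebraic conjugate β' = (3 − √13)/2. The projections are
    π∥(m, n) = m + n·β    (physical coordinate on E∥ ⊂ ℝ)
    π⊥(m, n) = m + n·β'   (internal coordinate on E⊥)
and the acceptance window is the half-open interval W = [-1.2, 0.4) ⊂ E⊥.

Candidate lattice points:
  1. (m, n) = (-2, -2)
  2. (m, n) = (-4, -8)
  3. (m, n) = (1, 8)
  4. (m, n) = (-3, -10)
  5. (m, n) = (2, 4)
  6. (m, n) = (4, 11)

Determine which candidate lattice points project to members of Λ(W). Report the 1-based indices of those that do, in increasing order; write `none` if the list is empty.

Compute β' = (3−√13)/2 = -0.3028, so π⊥(m,n) = m -0.3028·n.
#1 (-2,-2): internal coord -2 + (-2)·β' = -1.3944; -1.3944 ∉ [-1.2, 0.4) → out
#2 (-4,-8): internal coord -4 + (-8)·β' = -1.5778; -1.5778 ∉ [-1.2, 0.4) → out
#3 (1,8): internal coord 1 + (8)·β' = -1.4222; -1.4222 ∉ [-1.2, 0.4) → out
#4 (-3,-10): internal coord -3 + (-10)·β' = +0.0278; +0.0278 ∈ [-1.2, 0.4) → IN Λ
#5 (2,4): internal coord 2 + (4)·β' = +0.7889; +0.7889 ∉ [-1.2, 0.4) → out
#6 (4,11): internal coord 4 + (11)·β' = +0.6695; +0.6695 ∉ [-1.2, 0.4) → out

4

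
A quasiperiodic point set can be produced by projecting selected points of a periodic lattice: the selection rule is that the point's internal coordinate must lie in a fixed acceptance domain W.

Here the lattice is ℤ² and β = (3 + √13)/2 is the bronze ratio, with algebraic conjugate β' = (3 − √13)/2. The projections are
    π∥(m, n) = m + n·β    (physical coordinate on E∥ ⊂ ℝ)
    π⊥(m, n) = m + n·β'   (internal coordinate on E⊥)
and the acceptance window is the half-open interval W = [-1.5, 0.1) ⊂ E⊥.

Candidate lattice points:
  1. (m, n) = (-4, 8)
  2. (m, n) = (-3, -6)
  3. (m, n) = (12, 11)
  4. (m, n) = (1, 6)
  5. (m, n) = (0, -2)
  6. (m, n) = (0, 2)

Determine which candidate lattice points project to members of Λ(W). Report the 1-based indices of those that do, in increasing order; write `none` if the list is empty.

Numerically β ≈ 3.302776 and β' = −1/β ≈ -0.302776.
candidate 1: (m,n)=(-4,8) → π∥ = -4+8·β ≈ 22.422205, π⊥ = -4+8·β' ≈ -6.422205 ∉ [-1.5, 0.1) ⇒ out
candidate 2: (m,n)=(-3,-6) → π∥ = -3-6·β ≈ -22.816654, π⊥ = -3-6·β' ≈ -1.183346 ∈ [-1.5, 0.1) ⇒ IN Λ
candidate 3: (m,n)=(12,11) → π∥ = 12+11·β ≈ 48.330532, π⊥ = 12+11·β' ≈ 8.669468 ∉ [-1.5, 0.1) ⇒ out
candidate 4: (m,n)=(1,6) → π∥ = 1+6·β ≈ 20.816654, π⊥ = 1+6·β' ≈ -0.816654 ∈ [-1.5, 0.1) ⇒ IN Λ
candidate 5: (m,n)=(0,-2) → π∥ = 0-2·β ≈ -6.605551, π⊥ = 0-2·β' ≈ 0.605551 ∉ [-1.5, 0.1) ⇒ out
candidate 6: (m,n)=(0,2) → π∥ = 0+2·β ≈ 6.605551, π⊥ = 0+2·β' ≈ -0.605551 ∈ [-1.5, 0.1) ⇒ IN Λ

2, 4, 6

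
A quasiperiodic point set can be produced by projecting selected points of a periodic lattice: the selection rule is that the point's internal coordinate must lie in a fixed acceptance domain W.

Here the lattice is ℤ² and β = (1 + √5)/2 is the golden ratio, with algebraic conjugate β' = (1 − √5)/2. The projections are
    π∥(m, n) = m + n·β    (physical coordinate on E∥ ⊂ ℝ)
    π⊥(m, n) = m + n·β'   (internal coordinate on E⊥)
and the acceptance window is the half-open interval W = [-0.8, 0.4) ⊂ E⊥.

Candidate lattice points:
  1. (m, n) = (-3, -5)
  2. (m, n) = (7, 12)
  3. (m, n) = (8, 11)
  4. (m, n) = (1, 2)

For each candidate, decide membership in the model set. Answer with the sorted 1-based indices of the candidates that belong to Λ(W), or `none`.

1, 2, 4

β' = (1−√5)/2 ≈ -0.618034.
candidate 1: (m,n)=(-3,-5) → π∥ = -3-5·β ≈ -11.090170, π⊥ = -3-5·β' ≈ 0.090170 ∈ [-0.8, 0.4) ⇒ IN Λ
candidate 2: (m,n)=(7,12) → π∥ = 7+12·β ≈ 26.416408, π⊥ = 7+12·β' ≈ -0.416408 ∈ [-0.8, 0.4) ⇒ IN Λ
candidate 3: (m,n)=(8,11) → π∥ = 8+11·β ≈ 25.798374, π⊥ = 8+11·β' ≈ 1.201626 ∉ [-0.8, 0.4) ⇒ out
candidate 4: (m,n)=(1,2) → π∥ = 1+2·β ≈ 4.236068, π⊥ = 1+2·β' ≈ -0.236068 ∈ [-0.8, 0.4) ⇒ IN Λ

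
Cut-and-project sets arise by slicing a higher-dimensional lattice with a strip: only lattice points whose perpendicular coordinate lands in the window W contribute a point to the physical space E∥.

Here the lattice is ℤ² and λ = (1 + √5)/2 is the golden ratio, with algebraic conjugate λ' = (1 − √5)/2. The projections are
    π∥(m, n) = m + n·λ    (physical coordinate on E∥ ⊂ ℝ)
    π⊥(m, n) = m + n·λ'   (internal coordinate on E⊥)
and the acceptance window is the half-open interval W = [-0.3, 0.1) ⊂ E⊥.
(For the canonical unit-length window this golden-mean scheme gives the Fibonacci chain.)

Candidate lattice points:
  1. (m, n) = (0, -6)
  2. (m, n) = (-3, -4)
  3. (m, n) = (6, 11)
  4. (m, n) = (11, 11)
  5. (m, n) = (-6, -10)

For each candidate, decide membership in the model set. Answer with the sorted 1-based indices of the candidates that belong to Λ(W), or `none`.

none

λ' = (1−√5)/2 ≈ -0.61803.
#1 (0,-6): internal coord 0 + (-6)·λ' = +3.70820; +3.70820 ∉ [-0.3, 0.1) → out
#2 (-3,-4): internal coord -3 + (-4)·λ' = -0.52786; -0.52786 ∉ [-0.3, 0.1) → out
#3 (6,11): internal coord 6 + (11)·λ' = -0.79837; -0.79837 ∉ [-0.3, 0.1) → out
#4 (11,11): internal coord 11 + (11)·λ' = +4.20163; +4.20163 ∉ [-0.3, 0.1) → out
#5 (-6,-10): internal coord -6 + (-10)·λ' = +0.18034; +0.18034 ∉ [-0.3, 0.1) → out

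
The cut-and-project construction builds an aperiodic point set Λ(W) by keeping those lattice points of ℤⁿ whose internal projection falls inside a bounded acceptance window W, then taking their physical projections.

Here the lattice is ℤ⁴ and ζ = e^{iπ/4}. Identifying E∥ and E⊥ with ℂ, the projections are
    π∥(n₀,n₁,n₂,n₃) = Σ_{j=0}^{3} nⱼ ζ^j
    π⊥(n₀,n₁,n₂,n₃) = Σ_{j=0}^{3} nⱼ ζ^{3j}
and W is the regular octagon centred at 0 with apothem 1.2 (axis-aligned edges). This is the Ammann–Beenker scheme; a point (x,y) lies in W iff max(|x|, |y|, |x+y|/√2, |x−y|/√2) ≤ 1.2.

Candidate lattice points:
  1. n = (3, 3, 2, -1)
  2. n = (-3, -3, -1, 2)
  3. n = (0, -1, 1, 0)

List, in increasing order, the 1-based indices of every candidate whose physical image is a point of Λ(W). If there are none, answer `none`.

With ζ = e^{iπ/4} the internal vectors are ζ^0,ζ^3,ζ^6,ζ^9.
candidate 1: n = (3, 3, 2, -1) → π⊥ ≈ (+0.1716, -0.5858); max(|x|,|y|,|x±y|/√2) = 0.5858 ≤ 1.2 ⇒ ∈ W
candidate 2: n = (-3, -3, -1, 2) → π⊥ ≈ (+0.5355, +0.2929); max(|x|,|y|,|x±y|/√2) = 0.5858 ≤ 1.2 ⇒ ∈ W
candidate 3: n = (0, -1, 1, 0) → π⊥ ≈ (+0.7071, -1.7071); max(|x|,|y|,|x±y|/√2) = 1.7071 > 1.2 ⇒ ∉ W

1, 2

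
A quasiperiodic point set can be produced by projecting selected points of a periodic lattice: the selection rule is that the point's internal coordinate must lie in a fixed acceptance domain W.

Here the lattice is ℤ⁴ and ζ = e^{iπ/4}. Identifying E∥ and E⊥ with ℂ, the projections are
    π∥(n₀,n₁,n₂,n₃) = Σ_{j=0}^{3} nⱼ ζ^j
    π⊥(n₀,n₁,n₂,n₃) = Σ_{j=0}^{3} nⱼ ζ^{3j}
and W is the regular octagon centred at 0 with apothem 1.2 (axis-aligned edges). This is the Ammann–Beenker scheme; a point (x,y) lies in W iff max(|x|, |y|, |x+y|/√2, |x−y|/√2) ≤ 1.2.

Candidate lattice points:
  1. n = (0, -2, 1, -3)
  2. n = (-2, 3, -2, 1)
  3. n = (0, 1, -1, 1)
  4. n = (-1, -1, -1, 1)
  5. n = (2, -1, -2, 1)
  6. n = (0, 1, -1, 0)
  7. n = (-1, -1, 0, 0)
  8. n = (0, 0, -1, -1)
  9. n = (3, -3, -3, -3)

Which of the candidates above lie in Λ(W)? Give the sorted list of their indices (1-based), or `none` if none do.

4, 7, 8

π⊥(n) = n₀ + n₁ζ³ + n₂ζ⁶ + n₃ζ⁹ where ζ = e^{iπ/4}.
candidate 1: n = (0, -2, 1, -3) → π⊥ ≈ (-0.707107, -4.535534); max(|x|,|y|,|x±y|/√2) = 4.535534 > 1.2 ⇒ ∉ W
candidate 2: n = (-2, 3, -2, 1) → π⊥ ≈ (-3.414214, +4.828427); max(|x|,|y|,|x±y|/√2) = 5.828427 > 1.2 ⇒ ∉ W
candidate 3: n = (0, 1, -1, 1) → π⊥ ≈ (+0.000000, +2.414214); max(|x|,|y|,|x±y|/√2) = 2.414214 > 1.2 ⇒ ∉ W
candidate 4: n = (-1, -1, -1, 1) → π⊥ ≈ (+0.414214, +1.000000); max(|x|,|y|,|x±y|/√2) = 1.000000 ≤ 1.2 ⇒ ∈ W
candidate 5: n = (2, -1, -2, 1) → π⊥ ≈ (+3.414214, +2.000000); max(|x|,|y|,|x±y|/√2) = 3.828427 > 1.2 ⇒ ∉ W
candidate 6: n = (0, 1, -1, 0) → π⊥ ≈ (-0.707107, +1.707107); max(|x|,|y|,|x±y|/√2) = 1.707107 > 1.2 ⇒ ∉ W
candidate 7: n = (-1, -1, 0, 0) → π⊥ ≈ (-0.292893, -0.707107); max(|x|,|y|,|x±y|/√2) = 0.707107 ≤ 1.2 ⇒ ∈ W
candidate 8: n = (0, 0, -1, -1) → π⊥ ≈ (-0.707107, +0.292893); max(|x|,|y|,|x±y|/√2) = 0.707107 ≤ 1.2 ⇒ ∈ W
candidate 9: n = (3, -3, -3, -3) → π⊥ ≈ (+3.000000, -1.242641); max(|x|,|y|,|x±y|/√2) = 3.000000 > 1.2 ⇒ ∉ W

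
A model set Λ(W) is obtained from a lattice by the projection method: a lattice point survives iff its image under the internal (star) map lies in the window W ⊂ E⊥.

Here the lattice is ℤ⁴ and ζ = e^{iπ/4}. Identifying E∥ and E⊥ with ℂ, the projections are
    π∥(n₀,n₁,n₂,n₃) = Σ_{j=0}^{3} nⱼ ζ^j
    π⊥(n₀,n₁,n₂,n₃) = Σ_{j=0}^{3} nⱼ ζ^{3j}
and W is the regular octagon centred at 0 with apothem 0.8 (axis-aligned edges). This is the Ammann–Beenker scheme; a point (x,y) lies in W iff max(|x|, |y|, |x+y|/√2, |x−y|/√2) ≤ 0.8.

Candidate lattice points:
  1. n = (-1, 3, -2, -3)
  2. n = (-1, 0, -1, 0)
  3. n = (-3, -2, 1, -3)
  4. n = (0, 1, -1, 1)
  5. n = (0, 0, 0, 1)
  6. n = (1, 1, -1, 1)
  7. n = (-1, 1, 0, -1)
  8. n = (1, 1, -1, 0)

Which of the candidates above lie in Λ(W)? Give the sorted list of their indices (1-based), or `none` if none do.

none

Internal map: ζ^{3j} for j=0..3 gives (1,0), (−√2/2,√2/2), (0,−1), (√2/2,√2/2).
#1 (-1, 3, -2, -3): internal (-5.242641, 2.000000); octagon support 5.242641 vs apothem 0.8 → ∉ W
#2 (-1, 0, -1, 0): internal (-1.000000, 1.000000); octagon support 1.414214 vs apothem 0.8 → ∉ W
#3 (-3, -2, 1, -3): internal (-3.707107, -4.535534); octagon support 5.828427 vs apothem 0.8 → ∉ W
#4 (0, 1, -1, 1): internal (0.000000, 2.414214); octagon support 2.414214 vs apothem 0.8 → ∉ W
#5 (0, 0, 0, 1): internal (0.707107, 0.707107); octagon support 1.000000 vs apothem 0.8 → ∉ W
#6 (1, 1, -1, 1): internal (1.000000, 2.414214); octagon support 2.414214 vs apothem 0.8 → ∉ W
#7 (-1, 1, 0, -1): internal (-2.414214, 0.000000); octagon support 2.414214 vs apothem 0.8 → ∉ W
#8 (1, 1, -1, 0): internal (0.292893, 1.707107); octagon support 1.707107 vs apothem 0.8 → ∉ W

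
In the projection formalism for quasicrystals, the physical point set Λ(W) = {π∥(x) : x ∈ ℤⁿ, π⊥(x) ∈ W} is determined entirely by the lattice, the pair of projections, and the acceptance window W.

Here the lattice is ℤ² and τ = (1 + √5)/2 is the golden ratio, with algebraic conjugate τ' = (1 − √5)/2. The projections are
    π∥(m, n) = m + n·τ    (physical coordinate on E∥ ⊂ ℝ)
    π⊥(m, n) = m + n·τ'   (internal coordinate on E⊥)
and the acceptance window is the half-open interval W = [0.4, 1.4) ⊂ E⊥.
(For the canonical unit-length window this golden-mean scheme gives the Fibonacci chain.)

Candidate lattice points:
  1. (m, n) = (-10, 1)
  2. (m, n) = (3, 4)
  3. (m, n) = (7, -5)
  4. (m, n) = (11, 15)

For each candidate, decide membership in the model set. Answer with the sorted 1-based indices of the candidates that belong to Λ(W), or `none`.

2

Compute τ' = (1−√5)/2 = -0.618034, so π⊥(m,n) = m -0.618034·n.
#1 (-10,1): internal coord -10 + (1)·τ' = -10.618034; -10.618034 ∉ [0.4, 1.4) → out
#2 (3,4): internal coord 3 + (4)·τ' = +0.527864; +0.527864 ∈ [0.4, 1.4) → IN Λ
#3 (7,-5): internal coord 7 + (-5)·τ' = +10.090170; +10.090170 ∉ [0.4, 1.4) → out
#4 (11,15): internal coord 11 + (15)·τ' = +1.729490; +1.729490 ∉ [0.4, 1.4) → out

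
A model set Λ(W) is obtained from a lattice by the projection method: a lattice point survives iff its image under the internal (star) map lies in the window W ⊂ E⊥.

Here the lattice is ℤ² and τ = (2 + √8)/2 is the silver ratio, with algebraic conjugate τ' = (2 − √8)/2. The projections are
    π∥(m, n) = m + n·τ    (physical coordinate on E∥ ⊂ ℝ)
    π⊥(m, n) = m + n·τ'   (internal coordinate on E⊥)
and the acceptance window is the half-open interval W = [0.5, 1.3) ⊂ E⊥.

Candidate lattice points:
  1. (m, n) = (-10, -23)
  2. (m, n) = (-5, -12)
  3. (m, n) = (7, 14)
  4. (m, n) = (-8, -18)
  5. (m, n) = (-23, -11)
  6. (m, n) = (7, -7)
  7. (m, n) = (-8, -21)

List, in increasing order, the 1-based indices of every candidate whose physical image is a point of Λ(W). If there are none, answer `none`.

3, 7

Numerically τ ≈ 2.414214 and τ' = −1/τ ≈ -0.414214.
candidate 1: (m,n)=(-10,-23) → π∥ = -10-23·τ ≈ -65.526912, π⊥ = -10-23·τ' ≈ -0.473088 ∉ [0.5, 1.3) ⇒ out
candidate 2: (m,n)=(-5,-12) → π∥ = -5-12·τ ≈ -33.970563, π⊥ = -5-12·τ' ≈ -0.029437 ∉ [0.5, 1.3) ⇒ out
candidate 3: (m,n)=(7,14) → π∥ = 7+14·τ ≈ 40.798990, π⊥ = 7+14·τ' ≈ 1.201010 ∈ [0.5, 1.3) ⇒ IN Λ
candidate 4: (m,n)=(-8,-18) → π∥ = -8-18·τ ≈ -51.455844, π⊥ = -8-18·τ' ≈ -0.544156 ∉ [0.5, 1.3) ⇒ out
candidate 5: (m,n)=(-23,-11) → π∥ = -23-11·τ ≈ -49.556349, π⊥ = -23-11·τ' ≈ -18.443651 ∉ [0.5, 1.3) ⇒ out
candidate 6: (m,n)=(7,-7) → π∥ = 7-7·τ ≈ -9.899495, π⊥ = 7-7·τ' ≈ 9.899495 ∉ [0.5, 1.3) ⇒ out
candidate 7: (m,n)=(-8,-21) → π∥ = -8-21·τ ≈ -58.698485, π⊥ = -8-21·τ' ≈ 0.698485 ∈ [0.5, 1.3) ⇒ IN Λ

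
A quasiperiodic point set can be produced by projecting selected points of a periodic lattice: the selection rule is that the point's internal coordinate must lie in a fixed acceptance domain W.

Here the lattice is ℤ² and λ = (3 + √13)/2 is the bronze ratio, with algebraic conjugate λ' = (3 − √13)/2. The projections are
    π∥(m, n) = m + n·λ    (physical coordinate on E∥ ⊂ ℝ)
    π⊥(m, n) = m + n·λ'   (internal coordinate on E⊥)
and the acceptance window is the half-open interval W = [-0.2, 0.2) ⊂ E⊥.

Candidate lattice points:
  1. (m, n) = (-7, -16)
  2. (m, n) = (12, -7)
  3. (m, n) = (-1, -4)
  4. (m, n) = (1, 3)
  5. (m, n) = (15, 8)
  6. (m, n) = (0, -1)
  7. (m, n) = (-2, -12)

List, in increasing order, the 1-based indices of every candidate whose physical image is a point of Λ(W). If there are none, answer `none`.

Numerically λ ≈ 3.30278 and λ' = −1/λ ≈ -0.30278.
candidate 1: (m,n)=(-7,-16) → π∥ = -7-16·λ ≈ -59.84441, π⊥ = -7-16·λ' ≈ -2.15559 ∉ [-0.2, 0.2) ⇒ out
candidate 2: (m,n)=(12,-7) → π∥ = 12-7·λ ≈ -11.11943, π⊥ = 12-7·λ' ≈ 14.11943 ∉ [-0.2, 0.2) ⇒ out
candidate 3: (m,n)=(-1,-4) → π∥ = -1-4·λ ≈ -14.21110, π⊥ = -1-4·λ' ≈ 0.21110 ∉ [-0.2, 0.2) ⇒ out
candidate 4: (m,n)=(1,3) → π∥ = 1+3·λ ≈ 10.90833, π⊥ = 1+3·λ' ≈ 0.09167 ∈ [-0.2, 0.2) ⇒ IN Λ
candidate 5: (m,n)=(15,8) → π∥ = 15+8·λ ≈ 41.42221, π⊥ = 15+8·λ' ≈ 12.57779 ∉ [-0.2, 0.2) ⇒ out
candidate 6: (m,n)=(0,-1) → π∥ = 0-1·λ ≈ -3.30278, π⊥ = 0-1·λ' ≈ 0.30278 ∉ [-0.2, 0.2) ⇒ out
candidate 7: (m,n)=(-2,-12) → π∥ = -2-12·λ ≈ -41.63331, π⊥ = -2-12·λ' ≈ 1.63331 ∉ [-0.2, 0.2) ⇒ out

4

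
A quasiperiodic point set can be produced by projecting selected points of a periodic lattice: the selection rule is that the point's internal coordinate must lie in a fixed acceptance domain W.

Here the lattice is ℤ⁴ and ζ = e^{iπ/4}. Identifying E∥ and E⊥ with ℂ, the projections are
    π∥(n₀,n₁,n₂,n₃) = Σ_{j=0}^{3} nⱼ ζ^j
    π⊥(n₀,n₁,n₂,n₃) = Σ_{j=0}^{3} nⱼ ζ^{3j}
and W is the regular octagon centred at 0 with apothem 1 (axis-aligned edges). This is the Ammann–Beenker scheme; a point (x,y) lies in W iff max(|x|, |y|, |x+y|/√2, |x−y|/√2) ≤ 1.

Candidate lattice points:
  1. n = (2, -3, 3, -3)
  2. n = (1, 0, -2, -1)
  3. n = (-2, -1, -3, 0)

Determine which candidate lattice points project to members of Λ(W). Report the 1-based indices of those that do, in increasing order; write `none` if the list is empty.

none

π⊥(n) = n₀ + n₁ζ³ + n₂ζ⁶ + n₃ζ⁹ where ζ = e^{iπ/4}.
candidate 1: n = (2, -3, 3, -3) → π⊥ ≈ (+2.00000, -7.24264); max(|x|,|y|,|x±y|/√2) = 7.24264 > 1 ⇒ ∉ W
candidate 2: n = (1, 0, -2, -1) → π⊥ ≈ (+0.29289, +1.29289); max(|x|,|y|,|x±y|/√2) = 1.29289 > 1 ⇒ ∉ W
candidate 3: n = (-2, -1, -3, 0) → π⊥ ≈ (-1.29289, +2.29289); max(|x|,|y|,|x±y|/√2) = 2.53553 > 1 ⇒ ∉ W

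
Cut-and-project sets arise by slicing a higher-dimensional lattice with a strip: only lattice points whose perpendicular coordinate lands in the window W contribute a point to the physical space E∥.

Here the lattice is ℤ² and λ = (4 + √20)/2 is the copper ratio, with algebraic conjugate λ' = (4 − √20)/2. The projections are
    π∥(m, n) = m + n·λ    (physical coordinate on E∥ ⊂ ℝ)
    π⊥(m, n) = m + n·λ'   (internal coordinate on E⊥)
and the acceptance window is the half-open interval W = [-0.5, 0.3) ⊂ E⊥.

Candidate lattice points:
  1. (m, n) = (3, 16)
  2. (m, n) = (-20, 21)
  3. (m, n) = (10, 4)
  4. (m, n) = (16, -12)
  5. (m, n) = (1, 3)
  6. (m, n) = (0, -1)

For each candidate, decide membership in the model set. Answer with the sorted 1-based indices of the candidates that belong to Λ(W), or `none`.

Compute λ' = (4−√20)/2 = -0.236068, so π⊥(m,n) = m -0.236068·n.
candidate 1: (m,n)=(3,16) → π∥ = 3+16·λ ≈ 70.777088, π⊥ = 3+16·λ' ≈ -0.777088 ∉ [-0.5, 0.3) ⇒ out
candidate 2: (m,n)=(-20,21) → π∥ = -20+21·λ ≈ 68.957428, π⊥ = -20+21·λ' ≈ -24.957428 ∉ [-0.5, 0.3) ⇒ out
candidate 3: (m,n)=(10,4) → π∥ = 10+4·λ ≈ 26.944272, π⊥ = 10+4·λ' ≈ 9.055728 ∉ [-0.5, 0.3) ⇒ out
candidate 4: (m,n)=(16,-12) → π∥ = 16-12·λ ≈ -34.832816, π⊥ = 16-12·λ' ≈ 18.832816 ∉ [-0.5, 0.3) ⇒ out
candidate 5: (m,n)=(1,3) → π∥ = 1+3·λ ≈ 13.708204, π⊥ = 1+3·λ' ≈ 0.291796 ∈ [-0.5, 0.3) ⇒ IN Λ
candidate 6: (m,n)=(0,-1) → π∥ = 0-1·λ ≈ -4.236068, π⊥ = 0-1·λ' ≈ 0.236068 ∈ [-0.5, 0.3) ⇒ IN Λ

5, 6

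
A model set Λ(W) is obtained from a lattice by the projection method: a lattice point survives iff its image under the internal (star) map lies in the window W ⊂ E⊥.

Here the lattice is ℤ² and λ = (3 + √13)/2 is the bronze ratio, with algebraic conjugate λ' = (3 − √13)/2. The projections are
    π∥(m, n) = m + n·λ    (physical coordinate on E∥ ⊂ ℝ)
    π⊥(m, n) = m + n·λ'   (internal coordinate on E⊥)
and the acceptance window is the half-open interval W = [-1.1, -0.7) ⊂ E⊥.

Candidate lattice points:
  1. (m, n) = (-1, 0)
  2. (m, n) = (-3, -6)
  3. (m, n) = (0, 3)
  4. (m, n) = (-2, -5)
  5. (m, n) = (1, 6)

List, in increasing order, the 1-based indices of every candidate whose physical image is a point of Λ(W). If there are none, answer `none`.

Compute λ' = (3−√13)/2 = -0.302776, so π⊥(m,n) = m -0.302776·n.
#1 (-1,0): internal coord -1 + (0)·λ' = -1.000000; -1.000000 ∈ [-1.1, -0.7) → IN Λ
#2 (-3,-6): internal coord -3 + (-6)·λ' = -1.183346; -1.183346 ∉ [-1.1, -0.7) → out
#3 (0,3): internal coord 0 + (3)·λ' = -0.908327; -0.908327 ∈ [-1.1, -0.7) → IN Λ
#4 (-2,-5): internal coord -2 + (-5)·λ' = -0.486122; -0.486122 ∉ [-1.1, -0.7) → out
#5 (1,6): internal coord 1 + (6)·λ' = -0.816654; -0.816654 ∈ [-1.1, -0.7) → IN Λ

1, 3, 5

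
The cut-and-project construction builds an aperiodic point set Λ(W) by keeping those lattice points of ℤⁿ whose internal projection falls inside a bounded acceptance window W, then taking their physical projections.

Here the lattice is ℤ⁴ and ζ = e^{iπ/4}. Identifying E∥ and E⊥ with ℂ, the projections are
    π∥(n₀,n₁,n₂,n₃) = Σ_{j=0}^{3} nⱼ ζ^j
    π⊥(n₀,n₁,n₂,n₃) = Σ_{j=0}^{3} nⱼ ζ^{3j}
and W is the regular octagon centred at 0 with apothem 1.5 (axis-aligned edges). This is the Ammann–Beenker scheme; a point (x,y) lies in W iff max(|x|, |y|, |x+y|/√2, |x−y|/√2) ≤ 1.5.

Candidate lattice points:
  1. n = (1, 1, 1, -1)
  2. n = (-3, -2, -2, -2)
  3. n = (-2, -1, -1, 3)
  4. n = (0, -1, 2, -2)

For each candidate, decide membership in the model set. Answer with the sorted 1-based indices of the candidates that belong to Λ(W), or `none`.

Internal map: ζ^{3j} for j=0..3 gives (1,0), (−√2/2,√2/2), (0,−1), (√2/2,√2/2).
#1 (1, 1, 1, -1): internal (-0.414214, -1.000000); octagon support 1.000000 vs apothem 1.5 → ∈ W
#2 (-3, -2, -2, -2): internal (-3.000000, -0.828427); octagon support 3.000000 vs apothem 1.5 → ∉ W
#3 (-2, -1, -1, 3): internal (0.828427, 2.414214); octagon support 2.414214 vs apothem 1.5 → ∉ W
#4 (0, -1, 2, -2): internal (-0.707107, -4.121320); octagon support 4.121320 vs apothem 1.5 → ∉ W

1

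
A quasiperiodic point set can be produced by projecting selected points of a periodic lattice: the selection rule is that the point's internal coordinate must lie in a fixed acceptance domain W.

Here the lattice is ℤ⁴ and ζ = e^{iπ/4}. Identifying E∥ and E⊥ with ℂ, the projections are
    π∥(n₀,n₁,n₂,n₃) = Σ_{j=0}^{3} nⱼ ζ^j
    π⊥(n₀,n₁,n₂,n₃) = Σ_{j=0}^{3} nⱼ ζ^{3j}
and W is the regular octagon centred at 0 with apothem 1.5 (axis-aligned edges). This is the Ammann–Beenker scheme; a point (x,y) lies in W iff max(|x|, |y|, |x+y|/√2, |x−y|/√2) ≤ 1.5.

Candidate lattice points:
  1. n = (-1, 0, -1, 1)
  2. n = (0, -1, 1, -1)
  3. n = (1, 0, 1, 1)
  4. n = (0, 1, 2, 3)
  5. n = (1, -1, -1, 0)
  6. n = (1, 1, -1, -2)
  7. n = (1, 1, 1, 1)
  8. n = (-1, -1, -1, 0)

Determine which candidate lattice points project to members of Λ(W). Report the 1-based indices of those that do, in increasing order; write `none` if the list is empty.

Internal map: ζ^{3j} for j=0..3 gives (1,0), (−√2/2,√2/2), (0,−1), (√2/2,√2/2).
#1 (-1, 0, -1, 1): internal (-0.2929, 1.7071); octagon support 1.7071 vs apothem 1.5 → ∉ W
#2 (0, -1, 1, -1): internal (0.0000, -2.4142); octagon support 2.4142 vs apothem 1.5 → ∉ W
#3 (1, 0, 1, 1): internal (1.7071, -0.2929); octagon support 1.7071 vs apothem 1.5 → ∉ W
#4 (0, 1, 2, 3): internal (1.4142, 0.8284); octagon support 1.5858 vs apothem 1.5 → ∉ W
#5 (1, -1, -1, 0): internal (1.7071, 0.2929); octagon support 1.7071 vs apothem 1.5 → ∉ W
#6 (1, 1, -1, -2): internal (-1.1213, 0.2929); octagon support 1.1213 vs apothem 1.5 → ∈ W
#7 (1, 1, 1, 1): internal (1.0000, 0.4142); octagon support 1.0000 vs apothem 1.5 → ∈ W
#8 (-1, -1, -1, 0): internal (-0.2929, 0.2929); octagon support 0.4142 vs apothem 1.5 → ∈ W

6, 7, 8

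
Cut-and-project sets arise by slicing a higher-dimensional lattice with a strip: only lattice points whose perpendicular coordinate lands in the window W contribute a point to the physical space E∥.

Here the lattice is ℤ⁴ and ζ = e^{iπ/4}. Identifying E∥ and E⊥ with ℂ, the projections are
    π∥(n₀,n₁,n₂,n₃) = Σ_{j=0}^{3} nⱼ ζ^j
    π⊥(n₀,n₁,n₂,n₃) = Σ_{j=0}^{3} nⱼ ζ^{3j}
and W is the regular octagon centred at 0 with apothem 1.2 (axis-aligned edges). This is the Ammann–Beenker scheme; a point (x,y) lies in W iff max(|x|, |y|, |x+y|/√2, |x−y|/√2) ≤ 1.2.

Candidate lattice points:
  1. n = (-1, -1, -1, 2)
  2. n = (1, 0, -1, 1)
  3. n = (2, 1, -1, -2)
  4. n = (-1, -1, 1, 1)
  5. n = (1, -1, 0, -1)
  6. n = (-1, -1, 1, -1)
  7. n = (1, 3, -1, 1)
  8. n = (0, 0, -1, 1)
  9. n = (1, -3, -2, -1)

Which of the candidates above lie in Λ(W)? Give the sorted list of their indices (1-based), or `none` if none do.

Internal map: ζ^{3j} for j=0..3 gives (1,0), (−√2/2,√2/2), (0,−1), (√2/2,√2/2).
candidate 1: n = (-1, -1, -1, 2) → π⊥ ≈ (+1.121320, +1.707107); max(|x|,|y|,|x±y|/√2) = 2.000000 > 1.2 ⇒ ∉ W
candidate 2: n = (1, 0, -1, 1) → π⊥ ≈ (+1.707107, +1.707107); max(|x|,|y|,|x±y|/√2) = 2.414214 > 1.2 ⇒ ∉ W
candidate 3: n = (2, 1, -1, -2) → π⊥ ≈ (-0.121320, +0.292893); max(|x|,|y|,|x±y|/√2) = 0.292893 ≤ 1.2 ⇒ ∈ W
candidate 4: n = (-1, -1, 1, 1) → π⊥ ≈ (+0.414214, -1.000000); max(|x|,|y|,|x±y|/√2) = 1.000000 ≤ 1.2 ⇒ ∈ W
candidate 5: n = (1, -1, 0, -1) → π⊥ ≈ (+1.000000, -1.414214); max(|x|,|y|,|x±y|/√2) = 1.707107 > 1.2 ⇒ ∉ W
candidate 6: n = (-1, -1, 1, -1) → π⊥ ≈ (-1.000000, -2.414214); max(|x|,|y|,|x±y|/√2) = 2.414214 > 1.2 ⇒ ∉ W
candidate 7: n = (1, 3, -1, 1) → π⊥ ≈ (-0.414214, +3.828427); max(|x|,|y|,|x±y|/√2) = 3.828427 > 1.2 ⇒ ∉ W
candidate 8: n = (0, 0, -1, 1) → π⊥ ≈ (+0.707107, +1.707107); max(|x|,|y|,|x±y|/√2) = 1.707107 > 1.2 ⇒ ∉ W
candidate 9: n = (1, -3, -2, -1) → π⊥ ≈ (+2.414214, -0.828427); max(|x|,|y|,|x±y|/√2) = 2.414214 > 1.2 ⇒ ∉ W

3, 4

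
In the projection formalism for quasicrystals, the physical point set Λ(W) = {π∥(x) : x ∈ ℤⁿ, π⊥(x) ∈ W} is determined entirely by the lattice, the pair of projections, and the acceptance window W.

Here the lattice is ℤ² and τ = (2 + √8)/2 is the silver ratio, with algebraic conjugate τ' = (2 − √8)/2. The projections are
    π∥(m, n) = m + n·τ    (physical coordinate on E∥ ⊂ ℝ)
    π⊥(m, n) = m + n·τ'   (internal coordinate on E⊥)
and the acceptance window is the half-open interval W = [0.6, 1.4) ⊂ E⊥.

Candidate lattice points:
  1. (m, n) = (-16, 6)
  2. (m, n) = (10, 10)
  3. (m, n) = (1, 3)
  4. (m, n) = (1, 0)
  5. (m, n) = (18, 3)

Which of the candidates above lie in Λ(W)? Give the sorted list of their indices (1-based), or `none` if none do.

Numerically τ ≈ 2.414214 and τ' = −1/τ ≈ -0.414214.
candidate 1: (m,n)=(-16,6) → π∥ = -16+6·τ ≈ -1.514719, π⊥ = -16+6·τ' ≈ -18.485281 ∉ [0.6, 1.4) ⇒ out
candidate 2: (m,n)=(10,10) → π∥ = 10+10·τ ≈ 34.142136, π⊥ = 10+10·τ' ≈ 5.857864 ∉ [0.6, 1.4) ⇒ out
candidate 3: (m,n)=(1,3) → π∥ = 1+3·τ ≈ 8.242641, π⊥ = 1+3·τ' ≈ -0.242641 ∉ [0.6, 1.4) ⇒ out
candidate 4: (m,n)=(1,0) → π∥ = 1+0·τ ≈ 1.000000, π⊥ = 1+0·τ' ≈ 1.000000 ∈ [0.6, 1.4) ⇒ IN Λ
candidate 5: (m,n)=(18,3) → π∥ = 18+3·τ ≈ 25.242641, π⊥ = 18+3·τ' ≈ 16.757359 ∉ [0.6, 1.4) ⇒ out

4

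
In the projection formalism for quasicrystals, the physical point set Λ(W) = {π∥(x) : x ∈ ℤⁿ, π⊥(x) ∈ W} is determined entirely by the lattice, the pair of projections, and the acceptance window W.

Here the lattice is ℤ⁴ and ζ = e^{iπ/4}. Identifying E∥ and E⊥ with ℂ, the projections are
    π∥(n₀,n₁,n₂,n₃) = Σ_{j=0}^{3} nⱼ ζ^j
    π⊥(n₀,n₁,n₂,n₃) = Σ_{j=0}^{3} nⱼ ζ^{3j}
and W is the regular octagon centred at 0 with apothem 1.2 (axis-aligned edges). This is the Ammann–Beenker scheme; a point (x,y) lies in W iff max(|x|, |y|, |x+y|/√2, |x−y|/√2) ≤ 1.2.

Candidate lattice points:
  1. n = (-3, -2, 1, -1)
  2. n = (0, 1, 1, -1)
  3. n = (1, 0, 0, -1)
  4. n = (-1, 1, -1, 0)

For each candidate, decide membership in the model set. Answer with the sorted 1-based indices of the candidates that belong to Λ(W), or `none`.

3

Internal map: ζ^{3j} for j=0..3 gives (1,0), (−√2/2,√2/2), (0,−1), (√2/2,√2/2).
#1 (-3, -2, 1, -1): internal (-2.29289, -3.12132); octagon support 3.82843 vs apothem 1.2 → ∉ W
#2 (0, 1, 1, -1): internal (-1.41421, -1.00000); octagon support 1.70711 vs apothem 1.2 → ∉ W
#3 (1, 0, 0, -1): internal (0.29289, -0.70711); octagon support 0.70711 vs apothem 1.2 → ∈ W
#4 (-1, 1, -1, 0): internal (-1.70711, 1.70711); octagon support 2.41421 vs apothem 1.2 → ∉ W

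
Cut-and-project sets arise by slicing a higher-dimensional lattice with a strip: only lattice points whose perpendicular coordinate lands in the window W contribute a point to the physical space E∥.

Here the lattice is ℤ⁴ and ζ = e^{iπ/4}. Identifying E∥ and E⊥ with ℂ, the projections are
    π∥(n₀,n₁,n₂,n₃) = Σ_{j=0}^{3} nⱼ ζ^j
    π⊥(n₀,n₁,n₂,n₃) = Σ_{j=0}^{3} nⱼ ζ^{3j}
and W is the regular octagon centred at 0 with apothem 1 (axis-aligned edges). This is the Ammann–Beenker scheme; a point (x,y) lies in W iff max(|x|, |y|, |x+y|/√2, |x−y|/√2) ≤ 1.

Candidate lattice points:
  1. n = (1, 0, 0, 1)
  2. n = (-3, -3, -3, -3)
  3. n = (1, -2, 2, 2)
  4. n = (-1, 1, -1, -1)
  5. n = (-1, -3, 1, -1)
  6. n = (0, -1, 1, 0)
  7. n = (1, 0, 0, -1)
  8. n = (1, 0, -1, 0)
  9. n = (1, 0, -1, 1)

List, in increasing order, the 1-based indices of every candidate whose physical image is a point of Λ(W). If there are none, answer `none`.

π⊥(n) = n₀ + n₁ζ³ + n₂ζ⁶ + n₃ζ⁹ where ζ = e^{iπ/4}.
#1 (1, 0, 0, 1): internal (1.7071, 0.7071); octagon support 1.7071 vs apothem 1 → ∉ W
#2 (-3, -3, -3, -3): internal (-3.0000, -1.2426); octagon support 3.0000 vs apothem 1 → ∉ W
#3 (1, -2, 2, 2): internal (3.8284, -2.0000); octagon support 4.1213 vs apothem 1 → ∉ W
#4 (-1, 1, -1, -1): internal (-2.4142, 1.0000); octagon support 2.4142 vs apothem 1 → ∉ W
#5 (-1, -3, 1, -1): internal (0.4142, -3.8284); octagon support 3.8284 vs apothem 1 → ∉ W
#6 (0, -1, 1, 0): internal (0.7071, -1.7071); octagon support 1.7071 vs apothem 1 → ∉ W
#7 (1, 0, 0, -1): internal (0.2929, -0.7071); octagon support 0.7071 vs apothem 1 → ∈ W
#8 (1, 0, -1, 0): internal (1.0000, 1.0000); octagon support 1.4142 vs apothem 1 → ∉ W
#9 (1, 0, -1, 1): internal (1.7071, 1.7071); octagon support 2.4142 vs apothem 1 → ∉ W

7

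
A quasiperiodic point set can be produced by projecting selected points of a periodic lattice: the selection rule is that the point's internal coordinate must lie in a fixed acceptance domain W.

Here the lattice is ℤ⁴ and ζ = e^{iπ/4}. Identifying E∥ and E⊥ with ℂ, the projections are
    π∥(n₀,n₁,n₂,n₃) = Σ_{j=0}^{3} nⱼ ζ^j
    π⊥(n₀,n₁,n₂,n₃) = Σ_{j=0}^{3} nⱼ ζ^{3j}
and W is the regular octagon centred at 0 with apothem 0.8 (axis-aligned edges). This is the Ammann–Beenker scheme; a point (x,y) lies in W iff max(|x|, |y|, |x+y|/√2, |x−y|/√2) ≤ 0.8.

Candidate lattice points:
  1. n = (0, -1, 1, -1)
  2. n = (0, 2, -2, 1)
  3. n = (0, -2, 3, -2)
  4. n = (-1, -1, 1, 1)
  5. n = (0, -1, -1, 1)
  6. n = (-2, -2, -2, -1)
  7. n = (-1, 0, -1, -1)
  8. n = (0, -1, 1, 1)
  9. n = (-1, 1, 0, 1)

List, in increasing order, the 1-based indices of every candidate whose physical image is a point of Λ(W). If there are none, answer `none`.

Internal map: ζ^{3j} for j=0..3 gives (1,0), (−√2/2,√2/2), (0,−1), (√2/2,√2/2).
#1 (0, -1, 1, -1): internal (0.000000, -2.414214); octagon support 2.414214 vs apothem 0.8 → ∉ W
#2 (0, 2, -2, 1): internal (-0.707107, 4.121320); octagon support 4.121320 vs apothem 0.8 → ∉ W
#3 (0, -2, 3, -2): internal (0.000000, -5.828427); octagon support 5.828427 vs apothem 0.8 → ∉ W
#4 (-1, -1, 1, 1): internal (0.414214, -1.000000); octagon support 1.000000 vs apothem 0.8 → ∉ W
#5 (0, -1, -1, 1): internal (1.414214, 1.000000); octagon support 1.707107 vs apothem 0.8 → ∉ W
#6 (-2, -2, -2, -1): internal (-1.292893, -0.121320); octagon support 1.292893 vs apothem 0.8 → ∉ W
#7 (-1, 0, -1, -1): internal (-1.707107, 0.292893); octagon support 1.707107 vs apothem 0.8 → ∉ W
#8 (0, -1, 1, 1): internal (1.414214, -1.000000); octagon support 1.707107 vs apothem 0.8 → ∉ W
#9 (-1, 1, 0, 1): internal (-1.000000, 1.414214); octagon support 1.707107 vs apothem 0.8 → ∉ W

none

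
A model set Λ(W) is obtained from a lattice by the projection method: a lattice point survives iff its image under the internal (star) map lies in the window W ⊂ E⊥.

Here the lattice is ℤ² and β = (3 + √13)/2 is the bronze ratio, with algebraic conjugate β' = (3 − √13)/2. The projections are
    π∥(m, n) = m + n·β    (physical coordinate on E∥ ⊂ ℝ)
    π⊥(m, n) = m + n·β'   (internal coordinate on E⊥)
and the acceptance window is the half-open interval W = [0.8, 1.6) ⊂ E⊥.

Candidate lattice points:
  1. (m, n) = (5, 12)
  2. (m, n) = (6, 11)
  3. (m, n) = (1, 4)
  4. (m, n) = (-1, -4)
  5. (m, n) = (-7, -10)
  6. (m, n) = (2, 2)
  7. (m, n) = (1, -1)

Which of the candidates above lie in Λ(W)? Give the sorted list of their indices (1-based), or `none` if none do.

1, 6, 7

β' = (3−√13)/2 ≈ -0.3028.
#1 (5,12): internal coord 5 + (12)·β' = +1.3667; +1.3667 ∈ [0.8, 1.6) → IN Λ
#2 (6,11): internal coord 6 + (11)·β' = +2.6695; +2.6695 ∉ [0.8, 1.6) → out
#3 (1,4): internal coord 1 + (4)·β' = -0.2111; -0.2111 ∉ [0.8, 1.6) → out
#4 (-1,-4): internal coord -1 + (-4)·β' = +0.2111; +0.2111 ∉ [0.8, 1.6) → out
#5 (-7,-10): internal coord -7 + (-10)·β' = -3.9722; -3.9722 ∉ [0.8, 1.6) → out
#6 (2,2): internal coord 2 + (2)·β' = +1.3944; +1.3944 ∈ [0.8, 1.6) → IN Λ
#7 (1,-1): internal coord 1 + (-1)·β' = +1.3028; +1.3028 ∈ [0.8, 1.6) → IN Λ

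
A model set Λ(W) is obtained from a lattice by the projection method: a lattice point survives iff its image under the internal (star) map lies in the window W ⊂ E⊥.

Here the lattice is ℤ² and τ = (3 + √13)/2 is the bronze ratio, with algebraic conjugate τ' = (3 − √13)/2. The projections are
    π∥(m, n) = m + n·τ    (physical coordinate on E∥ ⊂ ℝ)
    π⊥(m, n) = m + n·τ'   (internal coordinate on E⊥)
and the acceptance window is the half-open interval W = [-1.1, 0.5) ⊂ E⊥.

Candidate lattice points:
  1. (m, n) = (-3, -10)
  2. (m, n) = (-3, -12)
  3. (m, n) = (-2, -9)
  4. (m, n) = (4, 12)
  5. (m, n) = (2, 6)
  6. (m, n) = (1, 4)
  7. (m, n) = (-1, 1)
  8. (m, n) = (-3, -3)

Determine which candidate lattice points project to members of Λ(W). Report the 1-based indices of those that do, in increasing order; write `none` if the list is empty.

1, 4, 5, 6

τ' = (3−√13)/2 ≈ -0.302776.
candidate 1: (m,n)=(-3,-10) → π∥ = -3-10·τ ≈ -36.027756, π⊥ = -3-10·τ' ≈ 0.027756 ∈ [-1.1, 0.5) ⇒ IN Λ
candidate 2: (m,n)=(-3,-12) → π∥ = -3-12·τ ≈ -42.633308, π⊥ = -3-12·τ' ≈ 0.633308 ∉ [-1.1, 0.5) ⇒ out
candidate 3: (m,n)=(-2,-9) → π∥ = -2-9·τ ≈ -31.724981, π⊥ = -2-9·τ' ≈ 0.724981 ∉ [-1.1, 0.5) ⇒ out
candidate 4: (m,n)=(4,12) → π∥ = 4+12·τ ≈ 43.633308, π⊥ = 4+12·τ' ≈ 0.366692 ∈ [-1.1, 0.5) ⇒ IN Λ
candidate 5: (m,n)=(2,6) → π∥ = 2+6·τ ≈ 21.816654, π⊥ = 2+6·τ' ≈ 0.183346 ∈ [-1.1, 0.5) ⇒ IN Λ
candidate 6: (m,n)=(1,4) → π∥ = 1+4·τ ≈ 14.211103, π⊥ = 1+4·τ' ≈ -0.211103 ∈ [-1.1, 0.5) ⇒ IN Λ
candidate 7: (m,n)=(-1,1) → π∥ = -1+1·τ ≈ 2.302776, π⊥ = -1+1·τ' ≈ -1.302776 ∉ [-1.1, 0.5) ⇒ out
candidate 8: (m,n)=(-3,-3) → π∥ = -3-3·τ ≈ -12.908327, π⊥ = -3-3·τ' ≈ -2.091673 ∉ [-1.1, 0.5) ⇒ out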